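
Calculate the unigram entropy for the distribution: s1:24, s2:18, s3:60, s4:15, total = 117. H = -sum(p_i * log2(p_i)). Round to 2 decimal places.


Computing entropy H = -sum(p_i * log2(p_i)):
  s1: p = 24/117 = 0.2051, -p*log2(p) = 0.4688
  s2: p = 18/117 = 0.1538, -p*log2(p) = 0.4155
  s3: p = 60/117 = 0.5128, -p*log2(p) = 0.4941
  s4: p = 15/117 = 0.1282, -p*log2(p) = 0.3799
H = sum of terms = 1.7583
Rounded to 2 decimals: 1.76

1.76


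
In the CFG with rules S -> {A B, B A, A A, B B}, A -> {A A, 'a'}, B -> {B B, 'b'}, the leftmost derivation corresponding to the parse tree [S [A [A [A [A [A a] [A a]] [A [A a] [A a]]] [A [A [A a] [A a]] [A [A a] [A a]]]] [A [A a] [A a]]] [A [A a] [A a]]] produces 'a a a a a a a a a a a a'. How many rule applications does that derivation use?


Every bracketed nonterminal node [X ...] in the tree is produced by exactly one rule application.
Reading the tree off as a leftmost derivation:
  Step 1: S  =>  A A   (applied S -> A A)
  Step 2: A A  =>  A A A   (applied A -> A A)
  Step 3: A A A  =>  A A A A   (applied A -> A A)
  Step 4: A A A A  =>  A A A A A   (applied A -> A A)
  Step 5: A A A A A  =>  A A A A A A   (applied A -> A A)
  Step 6: A A A A A A  =>  a A A A A A   (applied A -> a)
  Step 7: a A A A A A  =>  a a A A A A   (applied A -> a)
  Step 8: a a A A A A  =>  a a A A A A A   (applied A -> A A)
  Step 9: a a A A A A A  =>  a a a A A A A   (applied A -> a)
  Step 10: a a a A A A A  =>  a a a a A A A   (applied A -> a)
  Step 11: a a a a A A A  =>  a a a a A A A A   (applied A -> A A)
  Step 12: a a a a A A A A  =>  a a a a A A A A A   (applied A -> A A)
  Step 13: a a a a A A A A A  =>  a a a a a A A A A   (applied A -> a)
  Step 14: a a a a a A A A A  =>  a a a a a a A A A   (applied A -> a)
  Step 15: a a a a a a A A A  =>  a a a a a a A A A A   (applied A -> A A)
  Step 16: a a a a a a A A A A  =>  a a a a a a a A A A   (applied A -> a)
  Step 17: a a a a a a a A A A  =>  a a a a a a a a A A   (applied A -> a)
  Step 18: a a a a a a a a A A  =>  a a a a a a a a A A A   (applied A -> A A)
  Step 19: a a a a a a a a A A A  =>  a a a a a a a a a A A   (applied A -> a)
  Step 20: a a a a a a a a a A A  =>  a a a a a a a a a a A   (applied A -> a)
  Step 21: a a a a a a a a a a A  =>  a a a a a a a a a a A A   (applied A -> A A)
  Step 22: a a a a a a a a a a A A  =>  a a a a a a a a a a a A   (applied A -> a)
  Step 23: a a a a a a a a a a a A  =>  a a a a a a a a a a a a   (applied A -> a)
Final yield: a a a a a a a a a a a a
Total rewrite steps: 23

23


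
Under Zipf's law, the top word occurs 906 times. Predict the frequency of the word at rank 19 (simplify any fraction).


Zipf's law: freq(rank) = f1 / rank
f1 = 906, rank = 19
freq = 906 / 19
GCD(906, 19) = 1
Simplified: 906/19

906/19


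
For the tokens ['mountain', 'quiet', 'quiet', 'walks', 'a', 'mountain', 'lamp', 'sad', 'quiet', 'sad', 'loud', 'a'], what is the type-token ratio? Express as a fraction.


Tokens: 12
Unique types: ('a', 'lamp', 'loud', 'mountain', 'quiet', 'sad', 'walks') = 7
TTR = 7/12
Already in lowest terms.

7/12


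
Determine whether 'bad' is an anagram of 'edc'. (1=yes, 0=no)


Sort characters of 'bad': 'abd'
Sort characters of 'edc': 'cde'
Sorted forms differ -> they are NOT anagrams
Result: 0

0


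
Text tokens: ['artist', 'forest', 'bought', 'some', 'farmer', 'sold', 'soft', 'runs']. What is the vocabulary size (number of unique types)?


Listing all tokens and tracking unique types:
  Token 1: 'artist' -> NEW (unique so far: 1)
  Token 2: 'forest' -> NEW (unique so far: 2)
  Token 3: 'bought' -> NEW (unique so far: 3)
  Token 4: 'some' -> NEW (unique so far: 4)
  Token 5: 'farmer' -> NEW (unique so far: 5)
  Token 6: 'sold' -> NEW (unique so far: 6)
  Token 7: 'soft' -> NEW (unique so far: 7)
  Token 8: 'runs' -> NEW (unique so far: 8)
Unique types: ('artist', 'bought', 'farmer', 'forest', 'runs', 'soft', 'sold', 'some')
Vocabulary size: 8

8


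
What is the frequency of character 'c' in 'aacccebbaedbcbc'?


Scanning 'aacccebbaedbcbc' for 'c':
  Position 2: 'c' -> MATCH (count: 1)
  Position 3: 'c' -> MATCH (count: 2)
  Position 4: 'c' -> MATCH (count: 3)
  Position 12: 'c' -> MATCH (count: 4)
  Position 14: 'c' -> MATCH (count: 5)
Total occurrences of 'c': 5

5


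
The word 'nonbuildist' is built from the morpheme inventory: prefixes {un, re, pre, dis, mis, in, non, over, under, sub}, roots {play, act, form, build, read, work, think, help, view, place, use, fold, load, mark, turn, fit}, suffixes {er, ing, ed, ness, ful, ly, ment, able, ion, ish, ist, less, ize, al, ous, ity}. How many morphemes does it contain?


Segmenting 'nonbuildist' against the inventory:
  'non' -> prefix (morpheme 1)
  'build' -> root (morpheme 2)
  'ist' -> suffix (morpheme 3)
Total morphemes: 3

3


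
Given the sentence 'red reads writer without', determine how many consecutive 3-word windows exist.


Word trigrams from [4] words:
  Trigram 1: (red reads writer)
  Trigram 2: (reads writer without)
Total word trigrams: 4 - 2 = 2

2


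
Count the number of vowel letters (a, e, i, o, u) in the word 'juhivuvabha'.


Scanning each character of 'juhivuvabha':
  Position 1: 'j' -> consonant (running count: 0)
  Position 2: 'u' -> vowel (running count: 1)
  Position 3: 'h' -> consonant (running count: 1)
  Position 4: 'i' -> vowel (running count: 2)
  Position 5: 'v' -> consonant (running count: 2)
  Position 6: 'u' -> vowel (running count: 3)
  Position 7: 'v' -> consonant (running count: 3)
  Position 8: 'a' -> vowel (running count: 4)
  Position 9: 'b' -> consonant (running count: 4)
  Position 10: 'h' -> consonant (running count: 4)
  Position 11: 'a' -> vowel (running count: 5)
Total vowels: 5

5


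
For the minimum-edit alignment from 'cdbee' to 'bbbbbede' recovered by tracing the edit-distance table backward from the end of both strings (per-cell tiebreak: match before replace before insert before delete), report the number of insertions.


Edit distance = 5. Backtracking from cell (5, 8) with preference match > replace > insert > delete,
then listing the resulting alignment 'cdbee' -> 'bbbbbede' left to right:
  Step 1: insert 'b' [insertion #1]
  Step 2: insert 'b' [insertion #2]
  Step 3: replace c->b
  Step 4: replace d->b
  Step 5: keep 'b'
  Step 6: keep 'e'
  Step 7: insert 'd' [insertion #3]
  Step 8: keep 'e'
Total insertions: 3

3


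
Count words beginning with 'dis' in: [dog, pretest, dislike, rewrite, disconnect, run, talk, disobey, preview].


Checking each word for prefix 'dis':
  'dog' -> no (count: 0)
  'pretest' -> no (count: 0)
  'dislike' -> YES, starts with 'dis' (count: 1)
  'rewrite' -> no (count: 1)
  'disconnect' -> YES, starts with 'dis' (count: 2)
  'run' -> no (count: 2)
  'talk' -> no (count: 2)
  'disobey' -> YES, starts with 'dis' (count: 3)
  'preview' -> no (count: 3)
Total with prefix 'dis': 3

3


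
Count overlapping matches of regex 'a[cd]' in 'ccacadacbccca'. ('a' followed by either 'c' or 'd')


Pattern: a[cd] means 'a' followed by either 'c' or 'd'.
Scanning 'ccacadacbccca' position-by-position:
  Pos 0: window 'cc' -> no
  Pos 1: window 'ca' -> no
  Pos 2: window 'ac' -> MATCH
  Pos 3: window 'ca' -> no
  Pos 4: window 'ad' -> MATCH
  Pos 5: window 'da' -> no
  Pos 6: window 'ac' -> MATCH
  Pos 7: window 'cb' -> no
  Pos 8: window 'bc' -> no
  Pos 9: window 'cc' -> no
  Pos 10: window 'cc' -> no
  Pos 11: window 'ca' -> no
  Pos 12: window 'a' -> no
Total matches: 3

3


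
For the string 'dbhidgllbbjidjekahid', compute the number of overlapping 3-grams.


String 'dbhidgllbbjidjekahid' has length L = 20.
Number of overlapping n-grams = L - n + 1
Substituting: 20 - 3 + 1 = 18

18


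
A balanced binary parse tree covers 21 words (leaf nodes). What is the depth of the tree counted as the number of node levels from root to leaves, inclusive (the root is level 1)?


In a balanced binary tree with n leaves the deepest leaf is ceil(log2(n)) edges below the root,
so counting node levels inclusive of root and leaves gives ceil(log2(n)) + 1 levels.
log2(21) = 4.3923
ceil(4.3923) = 5
levels = 5 + 1 = 6

6


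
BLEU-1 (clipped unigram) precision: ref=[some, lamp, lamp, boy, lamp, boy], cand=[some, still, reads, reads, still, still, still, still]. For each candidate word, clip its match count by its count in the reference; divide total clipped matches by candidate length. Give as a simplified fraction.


Reference word counts: {'boy': 2, 'lamp': 3, 'some': 1}
Checking each candidate word (with clipping):
  'some' -> in reference (ref count 1, used 1/1) -> match (matches: 1)
  'still' -> not in reference -> no match (matches: 1)
  'reads' -> not in reference -> no match (matches: 1)
  'reads' -> not in reference -> no match (matches: 1)
  'still' -> not in reference -> no match (matches: 1)
  'still' -> not in reference -> no match (matches: 1)
  'still' -> not in reference -> no match (matches: 1)
  'still' -> not in reference -> no match (matches: 1)
Clipped matches: 1, Candidate length: 8
Precision = 1/8

1/8


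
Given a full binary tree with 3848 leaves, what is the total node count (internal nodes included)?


Leaf nodes (terminals): 3848
Internal nodes = n - 1 = 3848 - 1 = 3847
Total = leaves + internal = 3848 + 3847 = 7695

7695


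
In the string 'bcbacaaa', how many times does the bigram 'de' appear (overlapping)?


Scanning 'bcbacaaa' for bigram 'de':
  Position 0: 'bc' -> no
  Position 1: 'cb' -> no
  Position 2: 'ba' -> no
  Position 3: 'ac' -> no
  Position 4: 'ca' -> no
  Position 5: 'aa' -> no
  Position 6: 'aa' -> no
Total matches: 0

0


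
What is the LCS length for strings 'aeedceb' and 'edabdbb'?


DP table for LCS of 'aeedceb' and 'edabdbb':
       e  d  a  b  d  b  b
    0  0  0  0  0  0  0  0
  a 0  0  0  1  1  1  1  1
  e 0  1  1  1  1  1  1  1
  e 0  1  1  1  1  1  1  1
  d 0  1  2  2  2  2  2  2
  c 0  1  2  2  2  2  2  2
  e 0  1  2  2  2  2  2  2
  b 0  1  2  2  3  3  3  3
LCS: 'adb'
LCS length = 3

3


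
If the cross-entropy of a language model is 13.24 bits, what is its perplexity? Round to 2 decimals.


Perplexity formula: PP = 2^H
H = 13.24
PP = 2^13.24
Decompose: 2^13.24 = 2^13 * 2^0.24
2^13 = 8192, 2^0.24 ~ 1.1809927
PP ~ 8192 * 1.1809927 = 9674.6921984
Rounded to 2 decimals: 9674.69

9674.69


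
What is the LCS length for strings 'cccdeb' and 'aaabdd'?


DP table for LCS of 'cccdeb' and 'aaabdd':
       a  a  a  b  d  d
    0  0  0  0  0  0  0
  c 0  0  0  0  0  0  0
  c 0  0  0  0  0  0  0
  c 0  0  0  0  0  0  0
  d 0  0  0  0  0  1  1
  e 0  0  0  0  0  1  1
  b 0  0  0  0  1  1  1
LCS: 'd'
LCS length = 1

1


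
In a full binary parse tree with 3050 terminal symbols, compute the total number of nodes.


Leaf nodes (terminals): 3050
Internal nodes = n - 1 = 3050 - 1 = 3049
Total = leaves + internal = 3050 + 3049 = 6099

6099


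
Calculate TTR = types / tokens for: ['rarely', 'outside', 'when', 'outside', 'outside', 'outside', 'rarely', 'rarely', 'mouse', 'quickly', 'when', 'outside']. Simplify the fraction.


Tokens: 12
Unique types: ('mouse', 'outside', 'quickly', 'rarely', 'when') = 5
TTR = 5/12
Already in lowest terms.

5/12


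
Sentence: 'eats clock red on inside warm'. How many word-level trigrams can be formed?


Word trigrams from [6] words:
  Trigram 1: (eats clock red)
  Trigram 2: (clock red on)
  Trigram 3: (red on inside)
  Trigram 4: (on inside warm)
Total word trigrams: 6 - 2 = 4

4


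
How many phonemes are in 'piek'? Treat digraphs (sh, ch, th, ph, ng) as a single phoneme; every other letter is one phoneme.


Parsing 'piek' greedily, digraphs first:
  'p' -> consonant phoneme (phonemes so far: 1)
  'i' -> vowel phoneme (phonemes so far: 2)
  'e' -> vowel phoneme (phonemes so far: 3)
  'k' -> consonant phoneme (phonemes so far: 4)
Total phonemes: 4

4


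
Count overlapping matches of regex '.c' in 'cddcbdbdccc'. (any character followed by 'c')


Pattern: .c means any character followed by 'c'.
Scanning 'cddcbdbdccc' position-by-position:
  Pos 0: window 'cd' -> no
  Pos 1: window 'dd' -> no
  Pos 2: window 'dc' -> MATCH
  Pos 3: window 'cb' -> no
  Pos 4: window 'bd' -> no
  Pos 5: window 'db' -> no
  Pos 6: window 'bd' -> no
  Pos 7: window 'dc' -> MATCH
  Pos 8: window 'cc' -> MATCH
  Pos 9: window 'cc' -> MATCH
  Pos 10: window 'c' -> no
Total matches: 4

4


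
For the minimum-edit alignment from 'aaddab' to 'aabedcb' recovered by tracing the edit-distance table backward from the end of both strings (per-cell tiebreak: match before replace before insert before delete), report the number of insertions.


Edit distance = 3. Backtracking from cell (6, 7) with preference match > replace > insert > delete,
then listing the resulting alignment 'aaddab' -> 'aabedcb' left to right:
  Step 1: keep 'a'
  Step 2: keep 'a'
  Step 3: insert 'b' [insertion #1]
  Step 4: replace d->e
  Step 5: keep 'd'
  Step 6: replace a->c
  Step 7: keep 'b'
Total insertions: 1

1


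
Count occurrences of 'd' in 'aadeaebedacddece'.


Scanning 'aadeaebedacddece' for 'd':
  Position 2: 'd' -> MATCH (count: 1)
  Position 8: 'd' -> MATCH (count: 2)
  Position 11: 'd' -> MATCH (count: 3)
  Position 12: 'd' -> MATCH (count: 4)
Total occurrences of 'd': 4

4


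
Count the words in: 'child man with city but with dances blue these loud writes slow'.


Counting words by splitting on spaces:
  Word 1: 'child'
  Word 2: 'man'
  Word 3: 'with'
  Word 4: 'city'
  Word 5: 'but'
  Word 6: 'with'
  Word 7: 'dances'
  Word 8: 'blue'
  Word 9: 'these'
  Word 10: 'loud'
  Word 11: 'writes'
  Word 12: 'slow'
Total words: 12

12


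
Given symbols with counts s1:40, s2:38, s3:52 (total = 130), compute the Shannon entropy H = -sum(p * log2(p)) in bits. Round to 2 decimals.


Computing entropy H = -sum(p_i * log2(p_i)):
  s1: p = 40/130 = 0.3077, -p*log2(p) = 0.5232
  s2: p = 38/130 = 0.2923, -p*log2(p) = 0.5187
  s3: p = 52/130 = 0.4000, -p*log2(p) = 0.5288
H = sum of terms = 1.5707
Rounded to 2 decimals: 1.57

1.57


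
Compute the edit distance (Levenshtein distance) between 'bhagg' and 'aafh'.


Building DP table for s1='bhagg' (len 5) and s2='aafh' (len 4):
       a  a  f  h
    0  1  2  3  4
  b 1  1  2  3  4
  h 2  2  2  3  3
  a 3  2  2  3  4
  g 4  3  3  3  4
  g 5  4  4  4  4
Edit distance = dp[5][4] = 4

4


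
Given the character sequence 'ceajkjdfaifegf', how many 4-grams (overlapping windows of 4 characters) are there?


String 'ceajkjdfaifegf' has length L = 14.
Number of overlapping n-grams = L - n + 1
Substituting: 14 - 4 + 1 = 11

11


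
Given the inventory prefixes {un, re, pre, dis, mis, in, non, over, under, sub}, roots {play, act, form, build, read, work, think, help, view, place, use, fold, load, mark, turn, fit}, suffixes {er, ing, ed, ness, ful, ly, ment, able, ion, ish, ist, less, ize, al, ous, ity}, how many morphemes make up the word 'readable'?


Segmenting 'readable' against the inventory:
  'read' -> root (morpheme 1)
  'able' -> suffix (morpheme 2)
Total morphemes: 2

2


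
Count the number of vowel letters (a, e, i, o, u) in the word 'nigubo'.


Scanning each character of 'nigubo':
  Position 1: 'n' -> consonant (running count: 0)
  Position 2: 'i' -> vowel (running count: 1)
  Position 3: 'g' -> consonant (running count: 1)
  Position 4: 'u' -> vowel (running count: 2)
  Position 5: 'b' -> consonant (running count: 2)
  Position 6: 'o' -> vowel (running count: 3)
Total vowels: 3

3


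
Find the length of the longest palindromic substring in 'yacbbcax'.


Scanning 'yacbbcax' for palindromic substrings.
Substring at positions 1-6: 'acbbca'.
Check: reverse('acbbca') = 'acbbca' -> palindrome confirmed.
Neighbouring characters ('y' / 'x') break symmetry, so it cannot extend further.
No longer palindromic substring exists; longest length = 6

6


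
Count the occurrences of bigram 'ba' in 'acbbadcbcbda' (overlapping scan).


Scanning 'acbbadcbcbda' for bigram 'ba':
  Position 0: 'ac' -> no
  Position 1: 'cb' -> no
  Position 2: 'bb' -> no
  Position 3: 'ba' -> MATCH
  Position 4: 'ad' -> no
  Position 5: 'dc' -> no
  Position 6: 'cb' -> no
  Position 7: 'bc' -> no
  Position 8: 'cb' -> no
  Position 9: 'bd' -> no
  Position 10: 'da' -> no
Total matches: 1

1


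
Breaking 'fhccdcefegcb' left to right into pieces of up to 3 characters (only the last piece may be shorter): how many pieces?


'fhccdcefegcb' has 12 characters.
Chunking with max size 3:
  Chunk 1: 'fhc' (positions 0-2)
  Chunk 2: 'cdc' (positions 3-5)
  Chunk 3: 'efe' (positions 6-8)
  Chunk 4: 'gcb' (positions 9-11)
Total chunks: ceil(12 / 3) = 4

4


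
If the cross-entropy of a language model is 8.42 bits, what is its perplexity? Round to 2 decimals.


Perplexity formula: PP = 2^H
H = 8.42
PP = 2^8.42
Decompose: 2^8.42 = 2^8 * 2^0.42
2^8 = 256, 2^0.42 ~ 1.3379276
PP ~ 256 * 1.3379276 = 342.5094656
Rounded to 2 decimals: 342.51

342.51


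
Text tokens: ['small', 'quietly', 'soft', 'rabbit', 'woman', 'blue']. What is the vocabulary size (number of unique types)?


Listing all tokens and tracking unique types:
  Token 1: 'small' -> NEW (unique so far: 1)
  Token 2: 'quietly' -> NEW (unique so far: 2)
  Token 3: 'soft' -> NEW (unique so far: 3)
  Token 4: 'rabbit' -> NEW (unique so far: 4)
  Token 5: 'woman' -> NEW (unique so far: 5)
  Token 6: 'blue' -> NEW (unique so far: 6)
Unique types: ('blue', 'quietly', 'rabbit', 'small', 'soft', 'woman')
Vocabulary size: 6

6


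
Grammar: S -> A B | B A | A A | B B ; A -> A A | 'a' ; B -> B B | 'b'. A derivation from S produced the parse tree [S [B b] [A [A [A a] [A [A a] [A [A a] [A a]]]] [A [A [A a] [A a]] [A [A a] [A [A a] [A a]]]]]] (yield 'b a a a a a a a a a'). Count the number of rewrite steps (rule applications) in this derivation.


Every bracketed nonterminal node [X ...] in the tree is produced by exactly one rule application.
Reading the tree off as a leftmost derivation:
  Step 1: S  =>  B A   (applied S -> B A)
  Step 2: B A  =>  b A   (applied B -> b)
  Step 3: b A  =>  b A A   (applied A -> A A)
  Step 4: b A A  =>  b A A A   (applied A -> A A)
  Step 5: b A A A  =>  b a A A   (applied A -> a)
  Step 6: b a A A  =>  b a A A A   (applied A -> A A)
  Step 7: b a A A A  =>  b a a A A   (applied A -> a)
  Step 8: b a a A A  =>  b a a A A A   (applied A -> A A)
  Step 9: b a a A A A  =>  b a a a A A   (applied A -> a)
  Step 10: b a a a A A  =>  b a a a a A   (applied A -> a)
  Step 11: b a a a a A  =>  b a a a a A A   (applied A -> A A)
  Step 12: b a a a a A A  =>  b a a a a A A A   (applied A -> A A)
  Step 13: b a a a a A A A  =>  b a a a a a A A   (applied A -> a)
  Step 14: b a a a a a A A  =>  b a a a a a a A   (applied A -> a)
  Step 15: b a a a a a a A  =>  b a a a a a a A A   (applied A -> A A)
  Step 16: b a a a a a a A A  =>  b a a a a a a a A   (applied A -> a)
  Step 17: b a a a a a a a A  =>  b a a a a a a a A A   (applied A -> A A)
  Step 18: b a a a a a a a A A  =>  b a a a a a a a a A   (applied A -> a)
  Step 19: b a a a a a a a a A  =>  b a a a a a a a a a   (applied A -> a)
Final yield: b a a a a a a a a a
Total rewrite steps: 19

19


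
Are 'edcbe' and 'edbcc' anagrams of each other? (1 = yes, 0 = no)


Sort characters of 'edcbe': 'bcdee'
Sort characters of 'edbcc': 'bccde'
Sorted forms differ -> they are NOT anagrams
Result: 0

0


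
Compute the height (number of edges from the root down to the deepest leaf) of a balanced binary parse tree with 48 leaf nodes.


In a balanced binary tree with n leaves the deepest leaf is ceil(log2(n)) edges below the root.
log2(48) = 5.5850
ceil(5.5850) = 6
height (edges) = 6

6


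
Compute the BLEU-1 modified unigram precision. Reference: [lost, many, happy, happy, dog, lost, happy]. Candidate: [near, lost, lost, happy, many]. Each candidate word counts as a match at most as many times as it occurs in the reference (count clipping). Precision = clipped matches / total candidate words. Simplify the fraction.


Reference word counts: {'dog': 1, 'happy': 3, 'lost': 2, 'many': 1}
Checking each candidate word (with clipping):
  'near' -> not in reference -> no match (matches: 0)
  'lost' -> in reference (ref count 2, used 1/2) -> match (matches: 1)
  'lost' -> in reference (ref count 2, used 2/2) -> match (matches: 2)
  'happy' -> in reference (ref count 3, used 1/3) -> match (matches: 3)
  'many' -> in reference (ref count 1, used 1/1) -> match (matches: 4)
Clipped matches: 4, Candidate length: 5
Precision = 4/5

4/5


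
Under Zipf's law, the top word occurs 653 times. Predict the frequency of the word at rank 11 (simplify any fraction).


Zipf's law: freq(rank) = f1 / rank
f1 = 653, rank = 11
freq = 653 / 11
GCD(653, 11) = 1
Simplified: 653/11

653/11


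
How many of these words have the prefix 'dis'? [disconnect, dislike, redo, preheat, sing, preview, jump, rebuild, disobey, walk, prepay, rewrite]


Checking each word for prefix 'dis':
  'disconnect' -> YES, starts with 'dis' (count: 1)
  'dislike' -> YES, starts with 'dis' (count: 2)
  'redo' -> no (count: 2)
  'preheat' -> no (count: 2)
  'sing' -> no (count: 2)
  'preview' -> no (count: 2)
  'jump' -> no (count: 2)
  'rebuild' -> no (count: 2)
  'disobey' -> YES, starts with 'dis' (count: 3)
  'walk' -> no (count: 3)
  'prepay' -> no (count: 3)
  'rewrite' -> no (count: 3)
Total with prefix 'dis': 3

3


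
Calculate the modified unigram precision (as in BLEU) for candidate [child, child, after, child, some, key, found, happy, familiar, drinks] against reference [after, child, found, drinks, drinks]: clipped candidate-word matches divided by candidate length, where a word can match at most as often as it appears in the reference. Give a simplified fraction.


Reference word counts: {'after': 1, 'child': 1, 'drinks': 2, 'found': 1}
Checking each candidate word (with clipping):
  'child' -> in reference (ref count 1, used 1/1) -> match (matches: 1)
  'child' -> ref count 1 already used up (1/1) -> clipped, no match (matches: 1)
  'after' -> in reference (ref count 1, used 1/1) -> match (matches: 2)
  'child' -> ref count 1 already used up (1/1) -> clipped, no match (matches: 2)
  'some' -> not in reference -> no match (matches: 2)
  'key' -> not in reference -> no match (matches: 2)
  'found' -> in reference (ref count 1, used 1/1) -> match (matches: 3)
  'happy' -> not in reference -> no match (matches: 3)
  'familiar' -> not in reference -> no match (matches: 3)
  'drinks' -> in reference (ref count 2, used 1/2) -> match (matches: 4)
Clipped matches: 4, Candidate length: 10
Precision = 4/10 = 2/5

2/5


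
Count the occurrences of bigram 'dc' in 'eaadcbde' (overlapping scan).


Scanning 'eaadcbde' for bigram 'dc':
  Position 0: 'ea' -> no
  Position 1: 'aa' -> no
  Position 2: 'ad' -> no
  Position 3: 'dc' -> MATCH
  Position 4: 'cb' -> no
  Position 5: 'bd' -> no
  Position 6: 'de' -> no
Total matches: 1

1


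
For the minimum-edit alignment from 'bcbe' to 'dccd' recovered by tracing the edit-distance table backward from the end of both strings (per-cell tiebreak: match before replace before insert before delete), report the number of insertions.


Edit distance = 3. Backtracking from cell (4, 4) with preference match > replace > insert > delete,
then listing the resulting alignment 'bcbe' -> 'dccd' left to right:
  Step 1: replace b->d
  Step 2: keep 'c'
  Step 3: replace b->c
  Step 4: replace e->d
Total insertions: 0

0


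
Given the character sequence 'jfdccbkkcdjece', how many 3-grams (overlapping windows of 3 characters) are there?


String 'jfdccbkkcdjece' has length L = 14.
Number of overlapping n-grams = L - n + 1
Substituting: 14 - 3 + 1 = 12

12


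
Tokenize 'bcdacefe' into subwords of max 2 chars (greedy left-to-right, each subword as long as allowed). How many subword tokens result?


'bcdacefe' has 8 characters.
Chunking with max size 2:
  Chunk 1: 'bc' (positions 0-1)
  Chunk 2: 'da' (positions 2-3)
  Chunk 3: 'ce' (positions 4-5)
  Chunk 4: 'fe' (positions 6-7)
Total chunks: ceil(8 / 2) = 4

4


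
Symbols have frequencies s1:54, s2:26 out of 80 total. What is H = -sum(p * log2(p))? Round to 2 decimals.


Computing entropy H = -sum(p_i * log2(p_i)):
  s1: p = 54/80 = 0.6750, -p*log2(p) = 0.3828
  s2: p = 26/80 = 0.3250, -p*log2(p) = 0.5270
H = sum of terms = 0.9098
Rounded to 2 decimals: 0.91

0.91


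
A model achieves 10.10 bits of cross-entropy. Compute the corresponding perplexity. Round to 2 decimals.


Perplexity formula: PP = 2^H
H = 10.10
PP = 2^10.10
Decompose: 2^10.10 = 2^10 * 2^0.10
2^10 = 1024, 2^0.10 ~ 1.0717735
PP ~ 1024 * 1.0717735 = 1097.4960640
Rounded to 2 decimals: 1097.50

1097.50


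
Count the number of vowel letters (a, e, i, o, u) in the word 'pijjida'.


Scanning each character of 'pijjida':
  Position 1: 'p' -> consonant (running count: 0)
  Position 2: 'i' -> vowel (running count: 1)
  Position 3: 'j' -> consonant (running count: 1)
  Position 4: 'j' -> consonant (running count: 1)
  Position 5: 'i' -> vowel (running count: 2)
  Position 6: 'd' -> consonant (running count: 2)
  Position 7: 'a' -> vowel (running count: 3)
Total vowels: 3

3


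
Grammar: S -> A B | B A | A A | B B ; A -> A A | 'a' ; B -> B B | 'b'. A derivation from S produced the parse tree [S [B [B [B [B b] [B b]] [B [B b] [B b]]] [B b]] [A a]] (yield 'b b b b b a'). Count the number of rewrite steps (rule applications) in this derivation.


Every bracketed nonterminal node [X ...] in the tree is produced by exactly one rule application.
Reading the tree off as a leftmost derivation:
  Step 1: S  =>  B A   (applied S -> B A)
  Step 2: B A  =>  B B A   (applied B -> B B)
  Step 3: B B A  =>  B B B A   (applied B -> B B)
  Step 4: B B B A  =>  B B B B A   (applied B -> B B)
  Step 5: B B B B A  =>  b B B B A   (applied B -> b)
  Step 6: b B B B A  =>  b b B B A   (applied B -> b)
  Step 7: b b B B A  =>  b b B B B A   (applied B -> B B)
  Step 8: b b B B B A  =>  b b b B B A   (applied B -> b)
  Step 9: b b b B B A  =>  b b b b B A   (applied B -> b)
  Step 10: b b b b B A  =>  b b b b b A   (applied B -> b)
  Step 11: b b b b b A  =>  b b b b b a   (applied A -> a)
Final yield: b b b b b a
Total rewrite steps: 11

11


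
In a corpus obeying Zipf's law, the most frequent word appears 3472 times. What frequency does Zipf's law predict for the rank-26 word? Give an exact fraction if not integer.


Zipf's law: freq(rank) = f1 / rank
f1 = 3472, rank = 26
freq = 3472 / 26
GCD(3472, 26) = 2
Simplified: 1736/13

1736/13


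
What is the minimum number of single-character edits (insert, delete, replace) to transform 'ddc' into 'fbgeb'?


Building DP table for s1='ddc' (len 3) and s2='fbgeb' (len 5):
       f  b  g  e  b
    0  1  2  3  4  5
  d 1  1  2  3  4  5
  d 2  2  2  3  4  5
  c 3  3  3  3  4  5
Edit distance = dp[3][5] = 5

5


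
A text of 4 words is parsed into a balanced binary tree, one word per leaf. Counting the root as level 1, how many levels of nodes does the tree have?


In a balanced binary tree with n leaves the deepest leaf is ceil(log2(n)) edges below the root,
so counting node levels inclusive of root and leaves gives ceil(log2(n)) + 1 levels.
log2(4) = 2.0000
ceil(2.0000) = 2
levels = 2 + 1 = 3

3


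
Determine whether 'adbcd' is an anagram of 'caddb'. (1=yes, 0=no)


Sort characters of 'adbcd': 'abcdd'
Sort characters of 'caddb': 'abcdd'
Sorted forms match -> they ARE anagrams
Result: 1

1


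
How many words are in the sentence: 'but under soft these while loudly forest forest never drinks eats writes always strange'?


Counting words by splitting on spaces:
  Word 1: 'but'
  Word 2: 'under'
  Word 3: 'soft'
  Word 4: 'these'
  Word 5: 'while'
  Word 6: 'loudly'
  Word 7: 'forest'
  Word 8: 'forest'
  Word 9: 'never'
  Word 10: 'drinks'
  Word 11: 'eats'
  Word 12: 'writes'
  Word 13: 'always'
  Word 14: 'strange'
Total words: 14

14


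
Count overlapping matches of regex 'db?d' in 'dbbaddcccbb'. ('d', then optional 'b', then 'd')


Pattern: db?d means 'd', then optional 'b', then 'd'.
Scanning 'dbbaddcccbb' position-by-position:
  Pos 0: window 'dbb' -> no
  Pos 1: window 'bba' -> no
  Pos 2: window 'bad' -> no
  Pos 3: window 'add' -> no
  Pos 4: window 'ddc' -> MATCH
  Pos 5: window 'dcc' -> no
  Pos 6: window 'ccc' -> no
  Pos 7: window 'ccb' -> no
  Pos 8: window 'cbb' -> no
  Pos 9: window 'bb' -> no
  Pos 10: window 'b' -> no
Total matches: 1

1


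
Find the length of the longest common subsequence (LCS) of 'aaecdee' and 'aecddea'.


DP table for LCS of 'aaecdee' and 'aecddea':
       a  e  c  d  d  e  a
    0  0  0  0  0  0  0  0
  a 0  1  1  1  1  1  1  1
  a 0  1  1  1  1  1  1  2
  e 0  1  2  2  2  2  2  2
  c 0  1  2  3  3  3  3  3
  d 0  1  2  3  4  4  4  4
  e 0  1  2  3  4  4  5  5
  e 0  1  2  3  4  4  5  5
LCS: 'aecde'
LCS length = 5

5


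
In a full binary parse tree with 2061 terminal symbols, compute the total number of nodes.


Leaf nodes (terminals): 2061
Internal nodes = n - 1 = 2061 - 1 = 2060
Total = leaves + internal = 2061 + 2060 = 4121

4121


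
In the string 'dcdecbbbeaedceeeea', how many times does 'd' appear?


Scanning 'dcdecbbbeaedceeeea' for 'd':
  Position 0: 'd' -> MATCH (count: 1)
  Position 2: 'd' -> MATCH (count: 2)
  Position 11: 'd' -> MATCH (count: 3)
Total occurrences of 'd': 3

3


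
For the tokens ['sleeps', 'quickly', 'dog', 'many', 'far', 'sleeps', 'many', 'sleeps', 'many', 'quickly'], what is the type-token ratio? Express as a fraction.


Tokens: 10
Unique types: ('dog', 'far', 'many', 'quickly', 'sleeps') = 5
TTR = 5/10
Simplify: divide both by 5 -> 1/2
TTR = 1/2

1/2


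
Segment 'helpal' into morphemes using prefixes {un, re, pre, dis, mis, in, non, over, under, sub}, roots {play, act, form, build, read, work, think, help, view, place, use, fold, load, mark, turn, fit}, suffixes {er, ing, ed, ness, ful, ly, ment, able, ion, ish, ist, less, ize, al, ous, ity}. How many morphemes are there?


Segmenting 'helpal' against the inventory:
  'help' -> root (morpheme 1)
  'al' -> suffix (morpheme 2)
Total morphemes: 2

2


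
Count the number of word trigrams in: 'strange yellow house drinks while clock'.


Word trigrams from [6] words:
  Trigram 1: (strange yellow house)
  Trigram 2: (yellow house drinks)
  Trigram 3: (house drinks while)
  Trigram 4: (drinks while clock)
Total word trigrams: 6 - 2 = 4

4


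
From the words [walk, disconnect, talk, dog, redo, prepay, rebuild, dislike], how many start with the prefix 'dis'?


Checking each word for prefix 'dis':
  'walk' -> no (count: 0)
  'disconnect' -> YES, starts with 'dis' (count: 1)
  'talk' -> no (count: 1)
  'dog' -> no (count: 1)
  'redo' -> no (count: 1)
  'prepay' -> no (count: 1)
  'rebuild' -> no (count: 1)
  'dislike' -> YES, starts with 'dis' (count: 2)
Total with prefix 'dis': 2

2


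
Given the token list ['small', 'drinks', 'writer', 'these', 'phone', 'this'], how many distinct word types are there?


Listing all tokens and tracking unique types:
  Token 1: 'small' -> NEW (unique so far: 1)
  Token 2: 'drinks' -> NEW (unique so far: 2)
  Token 3: 'writer' -> NEW (unique so far: 3)
  Token 4: 'these' -> NEW (unique so far: 4)
  Token 5: 'phone' -> NEW (unique so far: 5)
  Token 6: 'this' -> NEW (unique so far: 6)
Unique types: ('drinks', 'phone', 'small', 'these', 'this', 'writer')
Vocabulary size: 6

6


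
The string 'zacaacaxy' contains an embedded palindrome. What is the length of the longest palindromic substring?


Scanning 'zacaacaxy' for palindromic substrings.
Substring at positions 1-6: 'acaaca'.
Check: reverse('acaaca') = 'acaaca' -> palindrome confirmed.
Neighbouring characters ('z' / 'x') break symmetry, so it cannot extend further.
No longer palindromic substring exists; longest length = 6

6


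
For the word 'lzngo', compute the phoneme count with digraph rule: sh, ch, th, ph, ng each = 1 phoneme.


Parsing 'lzngo' greedily, digraphs first:
  'l' -> consonant phoneme (phonemes so far: 1)
  'z' -> consonant phoneme (phonemes so far: 2)
  'ng' -> digraph (1 consonant phoneme) (phonemes so far: 3)
  'o' -> vowel phoneme (phonemes so far: 4)
Total phonemes: 4

4


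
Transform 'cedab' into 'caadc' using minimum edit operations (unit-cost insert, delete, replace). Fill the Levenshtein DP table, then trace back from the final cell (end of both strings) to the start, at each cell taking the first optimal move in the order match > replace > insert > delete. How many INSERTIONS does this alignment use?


Edit distance = 4. Backtracking from cell (5, 5) with preference match > replace > insert > delete,
then listing the resulting alignment 'cedab' -> 'caadc' left to right:
  Step 1: keep 'c'
  Step 2: replace e->a
  Step 3: replace d->a
  Step 4: replace a->d
  Step 5: replace b->c
Total insertions: 0

0


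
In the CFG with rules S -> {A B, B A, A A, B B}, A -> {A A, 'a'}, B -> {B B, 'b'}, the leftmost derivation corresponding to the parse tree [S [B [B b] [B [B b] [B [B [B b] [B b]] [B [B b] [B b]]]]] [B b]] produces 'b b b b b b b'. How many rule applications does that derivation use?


Every bracketed nonterminal node [X ...] in the tree is produced by exactly one rule application.
Reading the tree off as a leftmost derivation:
  Step 1: S  =>  B B   (applied S -> B B)
  Step 2: B B  =>  B B B   (applied B -> B B)
  Step 3: B B B  =>  b B B   (applied B -> b)
  Step 4: b B B  =>  b B B B   (applied B -> B B)
  Step 5: b B B B  =>  b b B B   (applied B -> b)
  Step 6: b b B B  =>  b b B B B   (applied B -> B B)
  Step 7: b b B B B  =>  b b B B B B   (applied B -> B B)
  Step 8: b b B B B B  =>  b b b B B B   (applied B -> b)
  Step 9: b b b B B B  =>  b b b b B B   (applied B -> b)
  Step 10: b b b b B B  =>  b b b b B B B   (applied B -> B B)
  Step 11: b b b b B B B  =>  b b b b b B B   (applied B -> b)
  Step 12: b b b b b B B  =>  b b b b b b B   (applied B -> b)
  Step 13: b b b b b b B  =>  b b b b b b b   (applied B -> b)
Final yield: b b b b b b b
Total rewrite steps: 13

13


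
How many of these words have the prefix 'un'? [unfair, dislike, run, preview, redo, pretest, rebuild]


Checking each word for prefix 'un':
  'unfair' -> YES, starts with 'un' (count: 1)
  'dislike' -> no (count: 1)
  'run' -> no (count: 1)
  'preview' -> no (count: 1)
  'redo' -> no (count: 1)
  'pretest' -> no (count: 1)
  'rebuild' -> no (count: 1)
Total with prefix 'un': 1

1


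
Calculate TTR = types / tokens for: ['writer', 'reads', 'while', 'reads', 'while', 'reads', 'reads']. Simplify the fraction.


Tokens: 7
Unique types: ('reads', 'while', 'writer') = 3
TTR = 3/7
Already in lowest terms.

3/7


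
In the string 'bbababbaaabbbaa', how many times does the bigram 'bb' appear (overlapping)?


Scanning 'bbababbaaabbbaa' for bigram 'bb':
  Position 0: 'bb' -> MATCH
  Position 1: 'ba' -> no
  Position 2: 'ab' -> no
  Position 3: 'ba' -> no
  Position 4: 'ab' -> no
  Position 5: 'bb' -> MATCH
  Position 6: 'ba' -> no
  Position 7: 'aa' -> no
  Position 8: 'aa' -> no
  Position 9: 'ab' -> no
  Position 10: 'bb' -> MATCH
  Position 11: 'bb' -> MATCH
  Position 12: 'ba' -> no
  Position 13: 'aa' -> no
Total matches: 4

4


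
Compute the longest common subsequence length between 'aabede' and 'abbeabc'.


DP table for LCS of 'aabede' and 'abbeabc':
       a  b  b  e  a  b  c
    0  0  0  0  0  0  0  0
  a 0  1  1  1  1  1  1  1
  a 0  1  1  1  1  2  2  2
  b 0  1  2  2  2  2  3  3
  e 0  1  2  2  3  3  3  3
  d 0  1  2  2  3  3  3  3
  e 0  1  2  2  3  3  3  3
LCS: 'aab'
LCS length = 3

3


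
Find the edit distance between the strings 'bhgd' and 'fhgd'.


Building DP table for s1='bhgd' (len 4) and s2='fhgd' (len 4):
       f  h  g  d
    0  1  2  3  4
  b 1  1  2  3  4
  h 2  2  1  2  3
  g 3  3  2  1  2
  d 4  4  3  2  1
Edit distance = dp[4][4] = 1

1


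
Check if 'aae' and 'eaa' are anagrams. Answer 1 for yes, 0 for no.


Sort characters of 'aae': 'aae'
Sort characters of 'eaa': 'aae'
Sorted forms match -> they ARE anagrams
Result: 1

1


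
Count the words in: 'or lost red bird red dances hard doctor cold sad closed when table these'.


Counting words by splitting on spaces:
  Word 1: 'or'
  Word 2: 'lost'
  Word 3: 'red'
  Word 4: 'bird'
  Word 5: 'red'
  Word 6: 'dances'
  Word 7: 'hard'
  Word 8: 'doctor'
  Word 9: 'cold'
  Word 10: 'sad'
  Word 11: 'closed'
  Word 12: 'when'
  Word 13: 'table'
  Word 14: 'these'
Total words: 14

14


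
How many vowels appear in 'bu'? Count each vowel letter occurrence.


Scanning each character of 'bu':
  Position 1: 'b' -> consonant (running count: 0)
  Position 2: 'u' -> vowel (running count: 1)
Total vowels: 1

1


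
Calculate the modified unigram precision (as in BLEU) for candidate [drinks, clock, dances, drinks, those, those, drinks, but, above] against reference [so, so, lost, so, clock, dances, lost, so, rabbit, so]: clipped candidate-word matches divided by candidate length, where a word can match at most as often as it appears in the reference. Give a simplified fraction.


Reference word counts: {'clock': 1, 'dances': 1, 'lost': 2, 'rabbit': 1, 'so': 5}
Checking each candidate word (with clipping):
  'drinks' -> not in reference -> no match (matches: 0)
  'clock' -> in reference (ref count 1, used 1/1) -> match (matches: 1)
  'dances' -> in reference (ref count 1, used 1/1) -> match (matches: 2)
  'drinks' -> not in reference -> no match (matches: 2)
  'those' -> not in reference -> no match (matches: 2)
  'those' -> not in reference -> no match (matches: 2)
  'drinks' -> not in reference -> no match (matches: 2)
  'but' -> not in reference -> no match (matches: 2)
  'above' -> not in reference -> no match (matches: 2)
Clipped matches: 2, Candidate length: 9
Precision = 2/9

2/9


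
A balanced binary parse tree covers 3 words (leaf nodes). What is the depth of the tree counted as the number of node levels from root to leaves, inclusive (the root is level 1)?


In a balanced binary tree with n leaves the deepest leaf is ceil(log2(n)) edges below the root,
so counting node levels inclusive of root and leaves gives ceil(log2(n)) + 1 levels.
log2(3) = 1.5850
ceil(1.5850) = 2
levels = 2 + 1 = 3

3


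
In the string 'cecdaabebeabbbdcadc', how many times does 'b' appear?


Scanning 'cecdaabebeabbbdcadc' for 'b':
  Position 6: 'b' -> MATCH (count: 1)
  Position 8: 'b' -> MATCH (count: 2)
  Position 11: 'b' -> MATCH (count: 3)
  Position 12: 'b' -> MATCH (count: 4)
  Position 13: 'b' -> MATCH (count: 5)
Total occurrences of 'b': 5

5


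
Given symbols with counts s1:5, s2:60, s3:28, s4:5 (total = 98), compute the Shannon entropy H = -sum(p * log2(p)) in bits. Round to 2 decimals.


Computing entropy H = -sum(p_i * log2(p_i)):
  s1: p = 5/98 = 0.0510, -p*log2(p) = 0.2190
  s2: p = 60/98 = 0.6122, -p*log2(p) = 0.4334
  s3: p = 28/98 = 0.2857, -p*log2(p) = 0.5164
  s4: p = 5/98 = 0.0510, -p*log2(p) = 0.2190
H = sum of terms = 1.3878
Rounded to 2 decimals: 1.39

1.39


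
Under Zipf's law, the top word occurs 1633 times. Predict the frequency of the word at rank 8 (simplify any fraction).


Zipf's law: freq(rank) = f1 / rank
f1 = 1633, rank = 8
freq = 1633 / 8
GCD(1633, 8) = 1
Simplified: 1633/8

1633/8


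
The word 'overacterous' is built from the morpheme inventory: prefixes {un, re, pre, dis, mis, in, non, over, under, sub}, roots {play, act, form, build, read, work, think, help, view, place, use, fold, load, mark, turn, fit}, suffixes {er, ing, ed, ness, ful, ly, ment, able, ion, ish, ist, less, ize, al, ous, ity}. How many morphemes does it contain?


Segmenting 'overacterous' against the inventory:
  'over' -> prefix (morpheme 1)
  'act' -> root (morpheme 2)
  'er' -> suffix (morpheme 3)
  'ous' -> suffix (morpheme 4)
Total morphemes: 4

4


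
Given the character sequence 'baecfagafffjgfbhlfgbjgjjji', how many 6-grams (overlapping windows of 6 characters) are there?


String 'baecfagafffjgfbhlfgbjgjjji' has length L = 26.
Number of overlapping n-grams = L - n + 1
Substituting: 26 - 6 + 1 = 21

21


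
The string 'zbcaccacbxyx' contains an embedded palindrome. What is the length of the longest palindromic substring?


Scanning 'zbcaccacbxyx' for palindromic substrings.
Substring at positions 1-8: 'bcaccacb'.
Check: reverse('bcaccacb') = 'bcaccacb' -> palindrome confirmed.
Neighbouring characters ('z' / 'x') break symmetry, so it cannot extend further.
No longer palindromic substring exists; longest length = 8

8
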